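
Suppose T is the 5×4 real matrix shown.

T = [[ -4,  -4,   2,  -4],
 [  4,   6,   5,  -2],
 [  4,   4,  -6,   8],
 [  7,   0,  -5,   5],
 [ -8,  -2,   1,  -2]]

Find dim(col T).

Row reduce to echelon form.
R2 ← R2 + R1: [0, 2, 7, -6]
R3 ← R3 + R1: [0, 0, -4, 4]
R4 ← R4 + (7/4)·R1: [0, -7, -3/2, -2]
R5 ← R5 − (2)·R1: [0, 6, -3, 6]
R4 ← R4 + (7/2)·R2: [0, 0, 23, -23]
R5 ← R5 − (3)·R2: [0, 0, -24, 24]
R4 ← R4 + (23/4)·R3: [0, 0, 0, 0]
R5 ← R5 − (6)·R3: [0, 0, 0, 0]
Echelon form has 3 nonzero rows, so rank(T) = 3.
The column space has dimension equal to the rank: 3.

3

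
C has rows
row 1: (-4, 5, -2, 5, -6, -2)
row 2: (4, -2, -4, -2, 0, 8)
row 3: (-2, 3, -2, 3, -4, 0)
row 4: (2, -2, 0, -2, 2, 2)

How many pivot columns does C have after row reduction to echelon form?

2

Row reduce to echelon form.
R2 ← R2 + R1: [0, 3, -6, 3, -6, 6]
R3 ← R3 − (1/2)·R1: [0, 1/2, -1, 1/2, -1, 1]
R4 ← R4 + (1/2)·R1: [0, 1/2, -1, 1/2, -1, 1]
R3 ← R3 − (1/6)·R2: [0, 0, 0, 0, 0, 0]
R4 ← R4 − (1/6)·R2: [0, 0, 0, 0, 0, 0]
Echelon form has 2 nonzero rows, so rank(C) = 2.
Each nonzero row contributes one pivot column: 2 pivot columns.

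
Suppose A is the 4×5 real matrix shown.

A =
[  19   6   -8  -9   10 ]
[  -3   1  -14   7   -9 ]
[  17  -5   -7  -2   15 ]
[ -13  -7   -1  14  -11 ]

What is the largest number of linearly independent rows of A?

4

Row reduce to echelon form.
R2 ← R2 + (3/19)·R1: [0, 37/19, -290/19, 106/19, -141/19]
R3 ← R3 − (17/19)·R1: [0, -197/19, 3/19, 115/19, 115/19]
R4 ← R4 + (13/19)·R1: [0, -55/19, -123/19, 149/19, -79/19]
R3 ← R3 + (197/37)·R2: [0, 0, -3001/37, 1323/37, -1238/37]
R4 ← R4 + (55/37)·R2: [0, 0, -1079/37, 597/37, -562/37]
R4 ← R4 − (1079/3001)·R3: [0, 0, 0, 9840/3001, -9480/3001]
Echelon form has 4 nonzero rows, so rank(A) = 4.
The rank gives the maximum number of linearly independent rows: 4.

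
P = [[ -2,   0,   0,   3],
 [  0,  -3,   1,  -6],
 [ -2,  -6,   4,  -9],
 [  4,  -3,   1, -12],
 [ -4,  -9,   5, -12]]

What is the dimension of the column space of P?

Row reduce to echelon form.
R3 ← R3 − R1: [0, -6, 4, -12]
R4 ← R4 + (2)·R1: [0, -3, 1, -6]
R5 ← R5 − (2)·R1: [0, -9, 5, -18]
R3 ← R3 − (2)·R2: [0, 0, 2, 0]
R4 ← R4 − R2: [0, 0, 0, 0]
R5 ← R5 − (3)·R2: [0, 0, 2, 0]
R5 ← R5 − R3: [0, 0, 0, 0]
Echelon form has 3 nonzero rows, so rank(P) = 3.
The column space has dimension equal to the rank: 3.

3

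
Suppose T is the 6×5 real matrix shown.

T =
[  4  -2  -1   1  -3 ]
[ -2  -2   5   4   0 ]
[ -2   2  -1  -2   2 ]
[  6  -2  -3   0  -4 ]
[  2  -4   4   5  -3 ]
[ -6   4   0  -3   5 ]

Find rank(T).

Row reduce to echelon form.
R2 ← R2 + (1/2)·R1: [0, -3, 9/2, 9/2, -3/2]
R3 ← R3 + (1/2)·R1: [0, 1, -3/2, -3/2, 1/2]
R4 ← R4 − (3/2)·R1: [0, 1, -3/2, -3/2, 1/2]
R5 ← R5 − (1/2)·R1: [0, -3, 9/2, 9/2, -3/2]
R6 ← R6 + (3/2)·R1: [0, 1, -3/2, -3/2, 1/2]
R3 ← R3 + (1/3)·R2: [0, 0, 0, 0, 0]
R4 ← R4 + (1/3)·R2: [0, 0, 0, 0, 0]
R5 ← R5 − R2: [0, 0, 0, 0, 0]
R6 ← R6 + (1/3)·R2: [0, 0, 0, 0, 0]
Echelon form has 2 nonzero rows, so rank(T) = 2.

2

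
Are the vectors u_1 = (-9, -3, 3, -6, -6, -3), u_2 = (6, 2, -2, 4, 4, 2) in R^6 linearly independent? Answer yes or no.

no

Form the matrix with these vectors as rows and row reduce.
R2 ← R2 + (2/3)·R1: [0, 0, 0, 0, 0, 0]
1 nonzero row, so the 2 vectors span a space of dimension 1.
Since 1 < 2, the vectors are linearly dependent.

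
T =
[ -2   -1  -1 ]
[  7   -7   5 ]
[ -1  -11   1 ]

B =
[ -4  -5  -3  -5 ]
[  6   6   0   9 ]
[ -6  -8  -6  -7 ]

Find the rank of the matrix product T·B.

First compute TB:
[[  8,  12,  12,   8],
 [-100, -117, -51, -133],
 [-68, -69,  -3, -101]]
Now row reduce the product.
R2 ← R2 + (25/2)·R1: [0, 33, 99, -33]
R3 ← R3 + (17/2)·R1: [0, 33, 99, -33]
R3 ← R3 − R2: [0, 0, 0, 0]
2 nonzero rows, so rank(TB) = 2.

2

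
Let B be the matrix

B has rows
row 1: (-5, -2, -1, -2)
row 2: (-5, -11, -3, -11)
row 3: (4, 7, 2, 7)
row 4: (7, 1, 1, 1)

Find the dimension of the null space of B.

2

Row reduce to echelon form.
R2 ← R2 − R1: [0, -9, -2, -9]
R3 ← R3 + (4/5)·R1: [0, 27/5, 6/5, 27/5]
R4 ← R4 + (7/5)·R1: [0, -9/5, -2/5, -9/5]
R3 ← R3 + (3/5)·R2: [0, 0, 0, 0]
R4 ← R4 − (1/5)·R2: [0, 0, 0, 0]
2 nonzero rows, so rank(B) = 2.
B has 4 columns; by rank–nullity, nullity = 4 − 2 = 2.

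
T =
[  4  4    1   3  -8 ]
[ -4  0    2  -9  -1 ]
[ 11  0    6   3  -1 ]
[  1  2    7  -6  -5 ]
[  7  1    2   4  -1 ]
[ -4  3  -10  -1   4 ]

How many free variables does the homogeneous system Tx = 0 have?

Row reduce to echelon form.
R2 ← R2 + R1: [0, 4, 3, -6, -9]
R3 ← R3 − (11/4)·R1: [0, -11, 13/4, -21/4, 21]
R4 ← R4 − (1/4)·R1: [0, 1, 27/4, -27/4, -3]
R5 ← R5 − (7/4)·R1: [0, -6, 1/4, -5/4, 13]
R6 ← R6 + R1: [0, 7, -9, 2, -4]
R3 ← R3 + (11/4)·R2: [0, 0, 23/2, -87/4, -15/4]
R4 ← R4 − (1/4)·R2: [0, 0, 6, -21/4, -3/4]
R5 ← R5 + (3/2)·R2: [0, 0, 19/4, -41/4, -1/2]
R6 ← R6 − (7/4)·R2: [0, 0, -57/4, 25/2, 47/4]
R4 ← R4 − (12/23)·R3: [0, 0, 0, 561/92, 111/92]
R5 ← R5 − (19/46)·R3: [0, 0, 0, -233/184, 193/184]
R6 ← R6 + (57/46)·R3: [0, 0, 0, -2659/184, 1307/184]
R5 ← R5 + (233/1122)·R4: [0, 0, 0, 0, 243/187]
R6 ← R6 + (2659/1122)·R4: [0, 0, 0, 0, 1863/187]
R6 ← R6 − (23/3)·R5: [0, 0, 0, 0, 0]
5 nonzero rows, so rank(T) = 5.
T has 5 columns; by rank–nullity, nullity = 5 − 5 = 0.

0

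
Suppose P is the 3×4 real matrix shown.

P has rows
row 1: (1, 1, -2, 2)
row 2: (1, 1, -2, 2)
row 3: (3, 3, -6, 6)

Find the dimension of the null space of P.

Row reduce to echelon form.
R2 ← R2 − R1: [0, 0, 0, 0]
R3 ← R3 − (3)·R1: [0, 0, 0, 0]
1 nonzero row, so rank(P) = 1.
P has 4 columns; by rank–nullity, nullity = 4 − 1 = 3.

3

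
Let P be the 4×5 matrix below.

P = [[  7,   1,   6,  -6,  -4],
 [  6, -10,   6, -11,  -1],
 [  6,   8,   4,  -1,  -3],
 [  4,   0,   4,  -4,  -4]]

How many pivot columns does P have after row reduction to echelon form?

3

Row reduce to echelon form.
R2 ← R2 − (6/7)·R1: [0, -76/7, 6/7, -41/7, 17/7]
R3 ← R3 − (6/7)·R1: [0, 50/7, -8/7, 29/7, 3/7]
R4 ← R4 − (4/7)·R1: [0, -4/7, 4/7, -4/7, -12/7]
R3 ← R3 + (25/38)·R2: [0, 0, -11/19, 11/38, 77/38]
R4 ← R4 − (1/19)·R2: [0, 0, 10/19, -5/19, -35/19]
R4 ← R4 + (10/11)·R3: [0, 0, 0, 0, 0]
Echelon form has 3 nonzero rows, so rank(P) = 3.
Each nonzero row contributes one pivot column: 3 pivot columns.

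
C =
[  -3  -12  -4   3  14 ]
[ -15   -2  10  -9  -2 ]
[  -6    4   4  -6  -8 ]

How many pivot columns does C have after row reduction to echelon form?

3

Row reduce to echelon form.
R2 ← R2 − (5)·R1: [0, 58, 30, -24, -72]
R3 ← R3 − (2)·R1: [0, 28, 12, -12, -36]
R3 ← R3 − (14/29)·R2: [0, 0, -72/29, -12/29, -36/29]
Echelon form has 3 nonzero rows, so rank(C) = 3.
Each nonzero row contributes one pivot column: 3 pivot columns.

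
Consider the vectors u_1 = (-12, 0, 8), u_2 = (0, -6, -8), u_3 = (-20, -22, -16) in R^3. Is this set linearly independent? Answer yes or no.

no

Form the matrix with these vectors as rows and row reduce.
R3 ← R3 − (5/3)·R1: [0, -22, -88/3]
R3 ← R3 − (11/3)·R2: [0, 0, 0]
2 nonzero rows, so the 3 vectors span a space of dimension 2.
Since 2 < 3, the vectors are linearly dependent.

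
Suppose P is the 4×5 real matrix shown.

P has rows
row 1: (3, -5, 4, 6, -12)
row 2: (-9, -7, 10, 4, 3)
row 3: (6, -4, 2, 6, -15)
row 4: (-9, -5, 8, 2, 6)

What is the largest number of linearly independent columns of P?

Row reduce to echelon form.
R2 ← R2 + (3)·R1: [0, -22, 22, 22, -33]
R3 ← R3 − (2)·R1: [0, 6, -6, -6, 9]
R4 ← R4 + (3)·R1: [0, -20, 20, 20, -30]
R3 ← R3 + (3/11)·R2: [0, 0, 0, 0, 0]
R4 ← R4 − (10/11)·R2: [0, 0, 0, 0, 0]
Echelon form has 2 nonzero rows, so rank(P) = 2.
The rank gives the maximum number of linearly independent columns: 2.

2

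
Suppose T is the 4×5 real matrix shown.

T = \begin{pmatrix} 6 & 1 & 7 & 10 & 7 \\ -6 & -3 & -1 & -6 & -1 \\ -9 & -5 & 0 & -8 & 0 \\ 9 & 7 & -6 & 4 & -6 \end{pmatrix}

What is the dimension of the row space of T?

2

Row reduce to echelon form.
R2 ← R2 + R1: [0, -2, 6, 4, 6]
R3 ← R3 + (3/2)·R1: [0, -7/2, 21/2, 7, 21/2]
R4 ← R4 − (3/2)·R1: [0, 11/2, -33/2, -11, -33/2]
R3 ← R3 − (7/4)·R2: [0, 0, 0, 0, 0]
R4 ← R4 + (11/4)·R2: [0, 0, 0, 0, 0]
Echelon form has 2 nonzero rows, so rank(T) = 2.
The row space has dimension equal to the rank: 2.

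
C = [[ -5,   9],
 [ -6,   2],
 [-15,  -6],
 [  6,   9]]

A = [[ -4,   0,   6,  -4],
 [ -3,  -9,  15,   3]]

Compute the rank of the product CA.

2

First compute CA:
[[ -7, -81, 105,  47],
 [ 18, -18,  -6,  30],
 [ 78,  54, -180,  42],
 [-51, -81, 171,   3]]
Now row reduce the product.
R2 ← R2 + (18/7)·R1: [0, -1584/7, 264, 1056/7]
R3 ← R3 + (78/7)·R1: [0, -5940/7, 990, 3960/7]
R4 ← R4 − (51/7)·R1: [0, 3564/7, -594, -2376/7]
R3 ← R3 − (15/4)·R2: [0, 0, 0, 0]
R4 ← R4 + (9/4)·R2: [0, 0, 0, 0]
2 nonzero rows, so rank(CA) = 2.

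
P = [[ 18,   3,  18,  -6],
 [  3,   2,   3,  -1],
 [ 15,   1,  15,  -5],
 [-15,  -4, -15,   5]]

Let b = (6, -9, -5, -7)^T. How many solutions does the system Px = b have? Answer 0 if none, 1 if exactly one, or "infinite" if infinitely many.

Row reduce the augmented matrix [P | b].
R2 ← R2 − (1/6)·R1: [0, 3/2, 0, 0, -10]
R3 ← R3 − (5/6)·R1: [0, -3/2, 0, 0, -10]
R4 ← R4 + (5/6)·R1: [0, -3/2, 0, 0, -2]
R3 ← R3 + R2: [0, 0, 0, 0, -20]
R4 ← R4 + R2: [0, 0, 0, 0, -12]
R4 ← R4 − (3/5)·R3: [0, 0, 0, 0, 0]
The echelon form has 3 nonzero rows; the last pivot sits in the augmented column, so rank(P) = 2 but rank([P|b]) = 3.
Since the ranks differ, the system is inconsistent.
It has no solutions.

0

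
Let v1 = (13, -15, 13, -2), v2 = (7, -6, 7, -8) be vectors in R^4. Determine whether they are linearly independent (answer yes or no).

yes

Form the matrix with these vectors as rows and row reduce.
R2 ← R2 − (7/13)·R1: [0, 27/13, 0, -90/13]
2 nonzero rows, so the 2 vectors span a space of dimension 2.
Since 2 = 2, the vectors are linearly independent.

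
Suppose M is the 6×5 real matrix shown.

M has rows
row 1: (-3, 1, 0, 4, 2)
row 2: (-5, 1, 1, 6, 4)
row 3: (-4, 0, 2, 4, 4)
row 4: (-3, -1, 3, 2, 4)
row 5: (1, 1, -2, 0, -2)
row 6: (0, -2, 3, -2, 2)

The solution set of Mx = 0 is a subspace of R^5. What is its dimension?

3

Row reduce to echelon form.
R2 ← R2 − (5/3)·R1: [0, -2/3, 1, -2/3, 2/3]
R3 ← R3 − (4/3)·R1: [0, -4/3, 2, -4/3, 4/3]
R4 ← R4 − R1: [0, -2, 3, -2, 2]
R5 ← R5 + (1/3)·R1: [0, 4/3, -2, 4/3, -4/3]
R3 ← R3 − (2)·R2: [0, 0, 0, 0, 0]
R4 ← R4 − (3)·R2: [0, 0, 0, 0, 0]
R5 ← R5 + (2)·R2: [0, 0, 0, 0, 0]
R6 ← R6 − (3)·R2: [0, 0, 0, 0, 0]
2 nonzero rows, so rank(M) = 2.
M has 5 columns; by rank–nullity, nullity = 5 − 2 = 3.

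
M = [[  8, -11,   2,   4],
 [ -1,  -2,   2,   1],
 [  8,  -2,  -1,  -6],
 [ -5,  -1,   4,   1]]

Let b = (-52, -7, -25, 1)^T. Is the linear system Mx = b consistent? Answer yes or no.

Row reduce the augmented matrix [M | b].
R2 ← R2 + (1/8)·R1: [0, -27/8, 9/4, 3/2, -27/2]
R3 ← R3 − R1: [0, 9, -3, -10, 27]
R4 ← R4 + (5/8)·R1: [0, -63/8, 21/4, 7/2, -63/2]
R3 ← R3 + (8/3)·R2: [0, 0, 3, -6, -9]
R4 ← R4 − (7/3)·R2: [0, 0, 0, 0, 0]
The echelon form has 3 nonzero rows, and every pivot lies in the first 4 columns, so rank(M) = rank([M|b]) = 3.
The system is consistent.

yes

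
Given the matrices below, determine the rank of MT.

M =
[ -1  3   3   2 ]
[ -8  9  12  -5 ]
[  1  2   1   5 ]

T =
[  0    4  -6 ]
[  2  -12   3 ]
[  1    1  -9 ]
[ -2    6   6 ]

First compute MT:
[[  5, -25,   0],
 [ 40, -158, -63],
 [ -5,  11,  21]]
Now row reduce the product.
R2 ← R2 − (8)·R1: [0, 42, -63]
R3 ← R3 + R1: [0, -14, 21]
R3 ← R3 + (1/3)·R2: [0, 0, 0]
2 nonzero rows, so rank(MT) = 2.

2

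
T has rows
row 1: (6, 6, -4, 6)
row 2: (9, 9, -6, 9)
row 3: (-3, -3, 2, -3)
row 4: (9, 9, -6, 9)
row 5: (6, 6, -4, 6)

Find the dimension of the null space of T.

Row reduce to echelon form.
R2 ← R2 − (3/2)·R1: [0, 0, 0, 0]
R3 ← R3 + (1/2)·R1: [0, 0, 0, 0]
R4 ← R4 − (3/2)·R1: [0, 0, 0, 0]
R5 ← R5 − R1: [0, 0, 0, 0]
1 nonzero row, so rank(T) = 1.
T has 4 columns; by rank–nullity, nullity = 4 − 1 = 3.

3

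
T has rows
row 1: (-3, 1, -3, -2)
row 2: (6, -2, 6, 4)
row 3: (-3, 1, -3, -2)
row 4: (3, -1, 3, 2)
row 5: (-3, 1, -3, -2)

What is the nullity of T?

3

Row reduce to echelon form.
R2 ← R2 + (2)·R1: [0, 0, 0, 0]
R3 ← R3 − R1: [0, 0, 0, 0]
R4 ← R4 + R1: [0, 0, 0, 0]
R5 ← R5 − R1: [0, 0, 0, 0]
1 nonzero row, so rank(T) = 1.
T has 4 columns; by rank–nullity, nullity = 4 − 1 = 3.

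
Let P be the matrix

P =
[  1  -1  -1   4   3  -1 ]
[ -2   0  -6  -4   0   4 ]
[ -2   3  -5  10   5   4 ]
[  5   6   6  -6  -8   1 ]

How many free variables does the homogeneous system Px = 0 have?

Row reduce to echelon form.
R2 ← R2 + (2)·R1: [0, -2, -8, 4, 6, 2]
R3 ← R3 + (2)·R1: [0, 1, -7, 18, 11, 2]
R4 ← R4 − (5)·R1: [0, 11, 11, -26, -23, 6]
R3 ← R3 + (1/2)·R2: [0, 0, -11, 20, 14, 3]
R4 ← R4 + (11/2)·R2: [0, 0, -33, -4, 10, 17]
R4 ← R4 − (3)·R3: [0, 0, 0, -64, -32, 8]
4 nonzero rows, so rank(P) = 4.
P has 6 columns; by rank–nullity, nullity = 6 − 4 = 2.

2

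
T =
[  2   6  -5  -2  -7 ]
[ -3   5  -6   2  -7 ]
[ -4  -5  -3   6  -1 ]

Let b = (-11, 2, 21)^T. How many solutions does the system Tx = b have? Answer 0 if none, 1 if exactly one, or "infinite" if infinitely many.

Row reduce the augmented matrix [T | b].
R2 ← R2 + (3/2)·R1: [0, 14, -27/2, -1, -35/2, -29/2]
R3 ← R3 + (2)·R1: [0, 7, -13, 2, -15, -1]
R3 ← R3 − (1/2)·R2: [0, 0, -25/4, 5/2, -25/4, 25/4]
The echelon form has 3 nonzero rows, and every pivot lies in the first 5 columns, so rank(T) = rank([T|b]) = 3.
The system is consistent.
rank = 3 < 5 unknowns, so there are infinitely many solutions.

infinite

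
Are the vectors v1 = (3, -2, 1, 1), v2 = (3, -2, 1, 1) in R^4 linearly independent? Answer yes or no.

no

Form the matrix with these vectors as rows and row reduce.
R2 ← R2 − R1: [0, 0, 0, 0]
1 nonzero row, so the 2 vectors span a space of dimension 1.
Since 1 < 2, the vectors are linearly dependent.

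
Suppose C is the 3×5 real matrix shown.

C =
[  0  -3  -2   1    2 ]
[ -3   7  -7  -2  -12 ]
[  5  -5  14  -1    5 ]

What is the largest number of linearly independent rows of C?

3

Row reduce to echelon form.
Swap R1 ↔ R2
R3 ← R3 + (5/3)·R1: [0, 20/3, 7/3, -13/3, -15]
R3 ← R3 + (20/9)·R2: [0, 0, -19/9, -19/9, -95/9]
Echelon form has 3 nonzero rows, so rank(C) = 3.
The rank gives the maximum number of linearly independent rows: 3.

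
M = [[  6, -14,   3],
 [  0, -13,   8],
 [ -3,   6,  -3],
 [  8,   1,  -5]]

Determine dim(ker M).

0

Row reduce to echelon form.
R3 ← R3 + (1/2)·R1: [0, -1, -3/2]
R4 ← R4 − (4/3)·R1: [0, 59/3, -9]
R3 ← R3 − (1/13)·R2: [0, 0, -55/26]
R4 ← R4 + (59/39)·R2: [0, 0, 121/39]
R4 ← R4 + (22/15)·R3: [0, 0, 0]
3 nonzero rows, so rank(M) = 3.
M has 3 columns; by rank–nullity, nullity = 3 − 3 = 0.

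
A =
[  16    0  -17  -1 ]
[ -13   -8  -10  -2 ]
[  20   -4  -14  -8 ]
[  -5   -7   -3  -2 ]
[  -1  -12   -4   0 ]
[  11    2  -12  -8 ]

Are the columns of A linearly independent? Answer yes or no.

Row reduce A to echelon form.
R2 ← R2 + (13/16)·R1: [0, -8, -381/16, -45/16]
R3 ← R3 − (5/4)·R1: [0, -4, 29/4, -27/4]
R4 ← R4 + (5/16)·R1: [0, -7, -133/16, -37/16]
R5 ← R5 + (1/16)·R1: [0, -12, -81/16, -1/16]
R6 ← R6 − (11/16)·R1: [0, 2, -5/16, -117/16]
R3 ← R3 − (1/2)·R2: [0, 0, 613/32, -171/32]
R4 ← R4 − (7/8)·R2: [0, 0, 1603/128, 19/128]
R5 ← R5 − (3/2)·R2: [0, 0, 981/32, 133/32]
R6 ← R6 + (1/4)·R2: [0, 0, -401/64, -513/64]
R4 ← R4 − (1603/2452)·R3: [0, 0, 0, 4465/1226]
R5 ← R5 − (981/613)·R3: [0, 0, 0, 7790/613]
R6 ← R6 + (401/1226)·R3: [0, 0, 0, -5985/613]
R5 ← R5 − (164/47)·R4: [0, 0, 0, 0]
R6 ← R6 + (126/47)·R4: [0, 0, 0, 0]
4 pivots among 4 columns.
Every column is a pivot column, so the columns are linearly independent.

yes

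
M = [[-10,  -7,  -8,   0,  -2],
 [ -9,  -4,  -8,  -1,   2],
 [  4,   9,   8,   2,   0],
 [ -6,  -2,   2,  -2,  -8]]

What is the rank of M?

4

Row reduce to echelon form.
R2 ← R2 − (9/10)·R1: [0, 23/10, -4/5, -1, 19/5]
R3 ← R3 + (2/5)·R1: [0, 31/5, 24/5, 2, -4/5]
R4 ← R4 − (3/5)·R1: [0, 11/5, 34/5, -2, -34/5]
R3 ← R3 − (62/23)·R2: [0, 0, 160/23, 108/23, -254/23]
R4 ← R4 − (22/23)·R2: [0, 0, 174/23, -24/23, -240/23]
R4 ← R4 − (87/80)·R3: [0, 0, 0, -123/20, 63/40]
Echelon form has 4 nonzero rows, so rank(M) = 4.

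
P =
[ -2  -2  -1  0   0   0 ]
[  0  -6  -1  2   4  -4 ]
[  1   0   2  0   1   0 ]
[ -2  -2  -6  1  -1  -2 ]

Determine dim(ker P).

3

Row reduce to echelon form.
R3 ← R3 + (1/2)·R1: [0, -1, 3/2, 0, 1, 0]
R4 ← R4 − R1: [0, 0, -5, 1, -1, -2]
R3 ← R3 − (1/6)·R2: [0, 0, 5/3, -1/3, 1/3, 2/3]
R4 ← R4 + (3)·R3: [0, 0, 0, 0, 0, 0]
3 nonzero rows, so rank(P) = 3.
P has 6 columns; by rank–nullity, nullity = 6 − 3 = 3.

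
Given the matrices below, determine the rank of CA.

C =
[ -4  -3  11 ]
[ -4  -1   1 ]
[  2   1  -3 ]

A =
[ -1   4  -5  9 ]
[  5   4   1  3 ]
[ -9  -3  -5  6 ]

2

First compute CA:
[[-110, -61, -38,  21],
 [-10, -23,  14, -33],
 [ 30,  21,   6,   3]]
Now row reduce the product.
R2 ← R2 − (1/11)·R1: [0, -192/11, 192/11, -384/11]
R3 ← R3 + (3/11)·R1: [0, 48/11, -48/11, 96/11]
R3 ← R3 + (1/4)·R2: [0, 0, 0, 0]
2 nonzero rows, so rank(CA) = 2.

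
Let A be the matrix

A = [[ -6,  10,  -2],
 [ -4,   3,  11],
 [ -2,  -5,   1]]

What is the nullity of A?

Row reduce to echelon form.
R2 ← R2 − (2/3)·R1: [0, -11/3, 37/3]
R3 ← R3 − (1/3)·R1: [0, -25/3, 5/3]
R3 ← R3 − (25/11)·R2: [0, 0, -290/11]
3 nonzero rows, so rank(A) = 3.
A has 3 columns; by rank–nullity, nullity = 3 − 3 = 0.

0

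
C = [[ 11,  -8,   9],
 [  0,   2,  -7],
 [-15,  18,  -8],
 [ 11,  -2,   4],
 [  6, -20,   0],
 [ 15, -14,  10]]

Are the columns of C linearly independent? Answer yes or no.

Row reduce C to echelon form.
R3 ← R3 + (15/11)·R1: [0, 78/11, 47/11]
R4 ← R4 − R1: [0, 6, -5]
R5 ← R5 − (6/11)·R1: [0, -172/11, -54/11]
R6 ← R6 − (15/11)·R1: [0, -34/11, -25/11]
R3 ← R3 − (39/11)·R2: [0, 0, 320/11]
R4 ← R4 − (3)·R2: [0, 0, 16]
R5 ← R5 + (86/11)·R2: [0, 0, -656/11]
R6 ← R6 + (17/11)·R2: [0, 0, -144/11]
R4 ← R4 − (11/20)·R3: [0, 0, 0]
R5 ← R5 + (41/20)·R3: [0, 0, 0]
R6 ← R6 + (9/20)·R3: [0, 0, 0]
3 pivots among 3 columns.
Every column is a pivot column, so the columns are linearly independent.

yes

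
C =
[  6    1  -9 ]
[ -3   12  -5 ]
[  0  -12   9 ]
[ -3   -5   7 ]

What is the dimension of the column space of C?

Row reduce to echelon form.
R2 ← R2 + (1/2)·R1: [0, 25/2, -19/2]
R4 ← R4 + (1/2)·R1: [0, -9/2, 5/2]
R3 ← R3 + (24/25)·R2: [0, 0, -3/25]
R4 ← R4 + (9/25)·R2: [0, 0, -23/25]
R4 ← R4 − (23/3)·R3: [0, 0, 0]
Echelon form has 3 nonzero rows, so rank(C) = 3.
The column space has dimension equal to the rank: 3.

3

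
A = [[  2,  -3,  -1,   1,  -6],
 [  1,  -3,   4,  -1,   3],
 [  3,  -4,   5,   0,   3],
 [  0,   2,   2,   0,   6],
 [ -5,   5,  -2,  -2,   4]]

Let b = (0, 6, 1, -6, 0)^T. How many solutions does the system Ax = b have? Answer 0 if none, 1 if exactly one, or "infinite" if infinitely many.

Row reduce the augmented matrix [A | b].
R2 ← R2 − (1/2)·R1: [0, -3/2, 9/2, -3/2, 6, 6]
R3 ← R3 − (3/2)·R1: [0, 1/2, 13/2, -3/2, 12, 1]
R5 ← R5 + (5/2)·R1: [0, -5/2, -9/2, 1/2, -11, 0]
R3 ← R3 + (1/3)·R2: [0, 0, 8, -2, 14, 3]
R4 ← R4 + (4/3)·R2: [0, 0, 8, -2, 14, 2]
R5 ← R5 − (5/3)·R2: [0, 0, -12, 3, -21, -10]
R4 ← R4 − R3: [0, 0, 0, 0, 0, -1]
R5 ← R5 + (3/2)·R3: [0, 0, 0, 0, 0, -11/2]
R5 ← R5 − (11/2)·R4: [0, 0, 0, 0, 0, 0]
The echelon form has 4 nonzero rows; the last pivot sits in the augmented column, so rank(A) = 3 but rank([A|b]) = 4.
Since the ranks differ, the system is inconsistent.
It has no solutions.

0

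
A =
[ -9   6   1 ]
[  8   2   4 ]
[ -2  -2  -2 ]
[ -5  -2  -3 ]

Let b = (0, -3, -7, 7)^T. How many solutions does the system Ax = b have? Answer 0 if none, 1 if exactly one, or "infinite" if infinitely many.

0

Row reduce the augmented matrix [A | b].
R2 ← R2 + (8/9)·R1: [0, 22/3, 44/9, -3]
R3 ← R3 − (2/9)·R1: [0, -10/3, -20/9, -7]
R4 ← R4 − (5/9)·R1: [0, -16/3, -32/9, 7]
R3 ← R3 + (5/11)·R2: [0, 0, 0, -92/11]
R4 ← R4 + (8/11)·R2: [0, 0, 0, 53/11]
R4 ← R4 + (53/92)·R3: [0, 0, 0, 0]
The echelon form has 3 nonzero rows; the last pivot sits in the augmented column, so rank(A) = 2 but rank([A|b]) = 3.
Since the ranks differ, the system is inconsistent.
It has no solutions.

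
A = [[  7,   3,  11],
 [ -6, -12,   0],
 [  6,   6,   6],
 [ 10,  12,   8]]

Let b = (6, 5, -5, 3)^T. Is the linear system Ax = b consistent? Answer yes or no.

Row reduce the augmented matrix [A | b].
R2 ← R2 + (6/7)·R1: [0, -66/7, 66/7, 71/7]
R3 ← R3 − (6/7)·R1: [0, 24/7, -24/7, -71/7]
R4 ← R4 − (10/7)·R1: [0, 54/7, -54/7, -39/7]
R3 ← R3 + (4/11)·R2: [0, 0, 0, -71/11]
R4 ← R4 + (9/11)·R2: [0, 0, 0, 30/11]
R4 ← R4 + (30/71)·R3: [0, 0, 0, 0]
The echelon form has 3 nonzero rows; the last pivot sits in the augmented column, so rank(A) = 2 but rank([A|b]) = 3.
Since the ranks differ, the system is inconsistent.

no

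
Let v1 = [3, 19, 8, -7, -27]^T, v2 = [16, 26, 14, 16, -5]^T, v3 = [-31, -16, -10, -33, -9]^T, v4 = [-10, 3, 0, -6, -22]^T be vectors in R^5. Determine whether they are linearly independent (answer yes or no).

yes

Form the matrix with these vectors as rows and row reduce.
R2 ← R2 − (16/3)·R1: [0, -226/3, -86/3, 160/3, 139]
R3 ← R3 + (31/3)·R1: [0, 541/3, 218/3, -316/3, -288]
R4 ← R4 + (10/3)·R1: [0, 199/3, 80/3, -88/3, -112]
R3 ← R3 + (541/226)·R2: [0, 0, 457/113, 2524/113, 10111/226]
R4 ← R4 + (199/226)·R2: [0, 0, 161/113, 1992/113, 2349/226]
R4 ← R4 − (161/457)·R3: [0, 0, 0, 4460/457, -2453/457]
4 nonzero rows, so the 4 vectors span a space of dimension 4.
Since 4 = 4, the vectors are linearly independent.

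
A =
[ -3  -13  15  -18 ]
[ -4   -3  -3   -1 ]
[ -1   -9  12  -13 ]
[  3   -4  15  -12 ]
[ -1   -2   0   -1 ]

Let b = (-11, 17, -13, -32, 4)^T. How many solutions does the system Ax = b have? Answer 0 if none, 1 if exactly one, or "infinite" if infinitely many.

Row reduce the augmented matrix [A | b].
R2 ← R2 − (4/3)·R1: [0, 43/3, -23, 23, 95/3]
R3 ← R3 − (1/3)·R1: [0, -14/3, 7, -7, -28/3]
R4 ← R4 + R1: [0, -17, 30, -30, -43]
R5 ← R5 − (1/3)·R1: [0, 7/3, -5, 5, 23/3]
R3 ← R3 + (14/43)·R2: [0, 0, -21/43, 21/43, 42/43]
R4 ← R4 + (51/43)·R2: [0, 0, 117/43, -117/43, -234/43]
R5 ← R5 − (7/43)·R2: [0, 0, -54/43, 54/43, 108/43]
R4 ← R4 + (39/7)·R3: [0, 0, 0, 0, 0]
R5 ← R5 − (18/7)·R3: [0, 0, 0, 0, 0]
The echelon form has 3 nonzero rows, and every pivot lies in the first 4 columns, so rank(A) = rank([A|b]) = 3.
The system is consistent.
rank = 3 < 4 unknowns, so there are infinitely many solutions.

infinite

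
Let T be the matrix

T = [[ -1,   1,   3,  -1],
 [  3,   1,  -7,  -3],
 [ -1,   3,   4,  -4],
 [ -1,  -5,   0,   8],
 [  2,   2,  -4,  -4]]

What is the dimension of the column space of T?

2

Row reduce to echelon form.
R2 ← R2 + (3)·R1: [0, 4, 2, -6]
R3 ← R3 − R1: [0, 2, 1, -3]
R4 ← R4 − R1: [0, -6, -3, 9]
R5 ← R5 + (2)·R1: [0, 4, 2, -6]
R3 ← R3 − (1/2)·R2: [0, 0, 0, 0]
R4 ← R4 + (3/2)·R2: [0, 0, 0, 0]
R5 ← R5 − R2: [0, 0, 0, 0]
Echelon form has 2 nonzero rows, so rank(T) = 2.
The column space has dimension equal to the rank: 2.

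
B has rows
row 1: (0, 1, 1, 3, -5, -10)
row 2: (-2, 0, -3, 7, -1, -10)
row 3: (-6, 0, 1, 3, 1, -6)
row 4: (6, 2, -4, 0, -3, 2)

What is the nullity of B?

2

Row reduce to echelon form.
Swap R1 ↔ R2
R3 ← R3 − (3)·R1: [0, 0, 10, -18, 4, 24]
R4 ← R4 + (3)·R1: [0, 2, -13, 21, -6, -28]
R4 ← R4 − (2)·R2: [0, 0, -15, 15, 4, -8]
R4 ← R4 + (3/2)·R3: [0, 0, 0, -12, 10, 28]
4 nonzero rows, so rank(B) = 4.
B has 6 columns; by rank–nullity, nullity = 6 − 4 = 2.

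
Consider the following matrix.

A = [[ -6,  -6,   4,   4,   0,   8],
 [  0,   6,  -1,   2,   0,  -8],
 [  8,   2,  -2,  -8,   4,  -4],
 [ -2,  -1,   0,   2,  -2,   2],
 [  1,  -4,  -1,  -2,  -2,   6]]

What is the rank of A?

3

Row reduce to echelon form.
R3 ← R3 + (4/3)·R1: [0, -6, 10/3, -8/3, 4, 20/3]
R4 ← R4 − (1/3)·R1: [0, 1, -4/3, 2/3, -2, -2/3]
R5 ← R5 + (1/6)·R1: [0, -5, -1/3, -4/3, -2, 22/3]
R3 ← R3 + R2: [0, 0, 7/3, -2/3, 4, -4/3]
R4 ← R4 − (1/6)·R2: [0, 0, -7/6, 1/3, -2, 2/3]
R5 ← R5 + (5/6)·R2: [0, 0, -7/6, 1/3, -2, 2/3]
R4 ← R4 + (1/2)·R3: [0, 0, 0, 0, 0, 0]
R5 ← R5 + (1/2)·R3: [0, 0, 0, 0, 0, 0]
Echelon form has 3 nonzero rows, so rank(A) = 3.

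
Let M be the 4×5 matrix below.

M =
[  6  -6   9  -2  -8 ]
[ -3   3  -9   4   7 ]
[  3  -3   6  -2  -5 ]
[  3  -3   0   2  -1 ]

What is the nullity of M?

Row reduce to echelon form.
R2 ← R2 + (1/2)·R1: [0, 0, -9/2, 3, 3]
R3 ← R3 − (1/2)·R1: [0, 0, 3/2, -1, -1]
R4 ← R4 − (1/2)·R1: [0, 0, -9/2, 3, 3]
R3 ← R3 + (1/3)·R2: [0, 0, 0, 0, 0]
R4 ← R4 − R2: [0, 0, 0, 0, 0]
2 nonzero rows, so rank(M) = 2.
M has 5 columns; by rank–nullity, nullity = 5 − 2 = 3.

3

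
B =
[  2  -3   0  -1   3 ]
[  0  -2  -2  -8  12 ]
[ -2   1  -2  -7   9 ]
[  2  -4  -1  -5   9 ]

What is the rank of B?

Row reduce to echelon form.
R3 ← R3 + R1: [0, -2, -2, -8, 12]
R4 ← R4 − R1: [0, -1, -1, -4, 6]
R3 ← R3 − R2: [0, 0, 0, 0, 0]
R4 ← R4 − (1/2)·R2: [0, 0, 0, 0, 0]
Echelon form has 2 nonzero rows, so rank(B) = 2.

2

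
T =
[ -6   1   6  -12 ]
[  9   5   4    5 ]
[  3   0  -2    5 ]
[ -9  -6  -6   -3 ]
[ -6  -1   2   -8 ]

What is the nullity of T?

2

Row reduce to echelon form.
R2 ← R2 + (3/2)·R1: [0, 13/2, 13, -13]
R3 ← R3 + (1/2)·R1: [0, 1/2, 1, -1]
R4 ← R4 − (3/2)·R1: [0, -15/2, -15, 15]
R5 ← R5 − R1: [0, -2, -4, 4]
R3 ← R3 − (1/13)·R2: [0, 0, 0, 0]
R4 ← R4 + (15/13)·R2: [0, 0, 0, 0]
R5 ← R5 + (4/13)·R2: [0, 0, 0, 0]
2 nonzero rows, so rank(T) = 2.
T has 4 columns; by rank–nullity, nullity = 4 − 2 = 2.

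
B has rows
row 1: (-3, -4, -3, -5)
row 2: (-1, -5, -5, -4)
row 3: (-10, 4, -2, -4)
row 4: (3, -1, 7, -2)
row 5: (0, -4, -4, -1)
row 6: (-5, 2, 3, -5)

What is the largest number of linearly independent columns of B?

4

Row reduce to echelon form.
R2 ← R2 − (1/3)·R1: [0, -11/3, -4, -7/3]
R3 ← R3 − (10/3)·R1: [0, 52/3, 8, 38/3]
R4 ← R4 + R1: [0, -5, 4, -7]
R6 ← R6 − (5/3)·R1: [0, 26/3, 8, 10/3]
R3 ← R3 + (52/11)·R2: [0, 0, -120/11, 18/11]
R4 ← R4 − (15/11)·R2: [0, 0, 104/11, -42/11]
R5 ← R5 − (12/11)·R2: [0, 0, 4/11, 17/11]
R6 ← R6 + (26/11)·R2: [0, 0, -16/11, -24/11]
R4 ← R4 + (13/15)·R3: [0, 0, 0, -12/5]
R5 ← R5 + (1/30)·R3: [0, 0, 0, 8/5]
R6 ← R6 − (2/15)·R3: [0, 0, 0, -12/5]
R5 ← R5 + (2/3)·R4: [0, 0, 0, 0]
R6 ← R6 − R4: [0, 0, 0, 0]
Echelon form has 4 nonzero rows, so rank(B) = 4.
The rank gives the maximum number of linearly independent columns: 4.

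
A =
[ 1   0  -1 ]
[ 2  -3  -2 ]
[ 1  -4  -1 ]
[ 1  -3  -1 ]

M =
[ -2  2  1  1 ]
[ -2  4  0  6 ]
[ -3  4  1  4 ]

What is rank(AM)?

1

First compute AM:
[[  1,  -2,   0,  -3],
 [  8, -16,   0, -24],
 [  9, -18,   0, -27],
 [  7, -14,   0, -21]]
Now row reduce the product.
R2 ← R2 − (8)·R1: [0, 0, 0, 0]
R3 ← R3 − (9)·R1: [0, 0, 0, 0]
R4 ← R4 − (7)·R1: [0, 0, 0, 0]
1 nonzero row, so rank(AM) = 1.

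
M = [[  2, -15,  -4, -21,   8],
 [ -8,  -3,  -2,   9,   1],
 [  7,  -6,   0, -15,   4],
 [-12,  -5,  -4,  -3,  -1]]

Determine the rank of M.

4

Row reduce to echelon form.
R2 ← R2 + (4)·R1: [0, -63, -18, -75, 33]
R3 ← R3 − (7/2)·R1: [0, 93/2, 14, 117/2, -24]
R4 ← R4 + (6)·R1: [0, -95, -28, -129, 47]
R3 ← R3 + (31/42)·R2: [0, 0, 5/7, 22/7, 5/14]
R4 ← R4 − (95/63)·R2: [0, 0, -6/7, -334/21, -58/21]
R4 ← R4 + (6/5)·R3: [0, 0, 0, -182/15, -7/3]
Echelon form has 4 nonzero rows, so rank(M) = 4.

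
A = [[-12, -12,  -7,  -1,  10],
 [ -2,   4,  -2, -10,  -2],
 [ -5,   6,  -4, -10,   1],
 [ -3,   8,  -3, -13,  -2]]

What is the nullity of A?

Row reduce to echelon form.
R2 ← R2 − (1/6)·R1: [0, 6, -5/6, -59/6, -11/3]
R3 ← R3 − (5/12)·R1: [0, 11, -13/12, -115/12, -19/6]
R4 ← R4 − (1/4)·R1: [0, 11, -5/4, -51/4, -9/2]
R3 ← R3 − (11/6)·R2: [0, 0, 4/9, 76/9, 32/9]
R4 ← R4 − (11/6)·R2: [0, 0, 5/18, 95/18, 20/9]
R4 ← R4 − (5/8)·R3: [0, 0, 0, 0, 0]
3 nonzero rows, so rank(A) = 3.
A has 5 columns; by rank–nullity, nullity = 5 − 3 = 2.

2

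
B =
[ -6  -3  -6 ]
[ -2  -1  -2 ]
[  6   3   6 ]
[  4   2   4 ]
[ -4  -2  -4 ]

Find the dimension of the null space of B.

2

Row reduce to echelon form.
R2 ← R2 − (1/3)·R1: [0, 0, 0]
R3 ← R3 + R1: [0, 0, 0]
R4 ← R4 + (2/3)·R1: [0, 0, 0]
R5 ← R5 − (2/3)·R1: [0, 0, 0]
1 nonzero row, so rank(B) = 1.
B has 3 columns; by rank–nullity, nullity = 3 − 1 = 2.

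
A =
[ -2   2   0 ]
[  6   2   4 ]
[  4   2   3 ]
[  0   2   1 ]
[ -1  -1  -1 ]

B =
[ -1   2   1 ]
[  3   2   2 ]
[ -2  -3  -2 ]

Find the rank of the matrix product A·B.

First compute AB:
[[  8,   0,   2],
 [ -8,   4,   2],
 [ -4,   3,   2],
 [  4,   1,   2],
 [  0,  -1,  -1]]
Now row reduce the product.
R2 ← R2 + R1: [0, 4, 4]
R3 ← R3 + (1/2)·R1: [0, 3, 3]
R4 ← R4 − (1/2)·R1: [0, 1, 1]
R3 ← R3 − (3/4)·R2: [0, 0, 0]
R4 ← R4 − (1/4)·R2: [0, 0, 0]
R5 ← R5 + (1/4)·R2: [0, 0, 0]
2 nonzero rows, so rank(AB) = 2.

2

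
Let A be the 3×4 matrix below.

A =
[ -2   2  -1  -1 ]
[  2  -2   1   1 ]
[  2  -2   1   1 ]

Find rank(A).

1

Row reduce to echelon form.
R2 ← R2 + R1: [0, 0, 0, 0]
R3 ← R3 + R1: [0, 0, 0, 0]
Echelon form has 1 nonzero row, so rank(A) = 1.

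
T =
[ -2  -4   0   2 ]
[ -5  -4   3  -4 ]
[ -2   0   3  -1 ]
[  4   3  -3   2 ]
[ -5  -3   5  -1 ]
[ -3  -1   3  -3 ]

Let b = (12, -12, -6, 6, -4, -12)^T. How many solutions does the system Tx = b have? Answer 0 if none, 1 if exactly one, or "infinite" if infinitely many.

infinite

Row reduce the augmented matrix [T | b].
R2 ← R2 − (5/2)·R1: [0, 6, 3, -9, -42]
R3 ← R3 − R1: [0, 4, 3, -3, -18]
R4 ← R4 + (2)·R1: [0, -5, -3, 6, 30]
R5 ← R5 − (5/2)·R1: [0, 7, 5, -6, -34]
R6 ← R6 − (3/2)·R1: [0, 5, 3, -6, -30]
R3 ← R3 − (2/3)·R2: [0, 0, 1, 3, 10]
R4 ← R4 + (5/6)·R2: [0, 0, -1/2, -3/2, -5]
R5 ← R5 − (7/6)·R2: [0, 0, 3/2, 9/2, 15]
R6 ← R6 − (5/6)·R2: [0, 0, 1/2, 3/2, 5]
R4 ← R4 + (1/2)·R3: [0, 0, 0, 0, 0]
R5 ← R5 − (3/2)·R3: [0, 0, 0, 0, 0]
R6 ← R6 − (1/2)·R3: [0, 0, 0, 0, 0]
The echelon form has 3 nonzero rows, and every pivot lies in the first 4 columns, so rank(T) = rank([T|b]) = 3.
The system is consistent.
rank = 3 < 4 unknowns, so there are infinitely many solutions.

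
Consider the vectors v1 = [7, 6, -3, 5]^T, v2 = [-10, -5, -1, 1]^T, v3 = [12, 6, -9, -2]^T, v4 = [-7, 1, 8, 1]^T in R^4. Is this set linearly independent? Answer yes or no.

yes

Form the matrix with these vectors as rows and row reduce.
R2 ← R2 + (10/7)·R1: [0, 25/7, -37/7, 57/7]
R3 ← R3 − (12/7)·R1: [0, -30/7, -27/7, -74/7]
R4 ← R4 + R1: [0, 7, 5, 6]
R3 ← R3 + (6/5)·R2: [0, 0, -51/5, -4/5]
R4 ← R4 − (49/25)·R2: [0, 0, 384/25, -249/25]
R4 ← R4 + (128/85)·R3: [0, 0, 0, -949/85]
4 nonzero rows, so the 4 vectors span a space of dimension 4.
Since 4 = 4, the vectors are linearly independent.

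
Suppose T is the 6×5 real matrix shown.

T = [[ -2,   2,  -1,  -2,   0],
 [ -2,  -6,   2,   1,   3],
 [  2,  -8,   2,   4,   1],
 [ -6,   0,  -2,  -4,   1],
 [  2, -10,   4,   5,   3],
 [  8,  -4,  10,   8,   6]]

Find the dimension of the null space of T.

Row reduce to echelon form.
R2 ← R2 − R1: [0, -8, 3, 3, 3]
R3 ← R3 + R1: [0, -6, 1, 2, 1]
R4 ← R4 − (3)·R1: [0, -6, 1, 2, 1]
R5 ← R5 + R1: [0, -8, 3, 3, 3]
R6 ← R6 + (4)·R1: [0, 4, 6, 0, 6]
R3 ← R3 − (3/4)·R2: [0, 0, -5/4, -1/4, -5/4]
R4 ← R4 − (3/4)·R2: [0, 0, -5/4, -1/4, -5/4]
R5 ← R5 − R2: [0, 0, 0, 0, 0]
R6 ← R6 + (1/2)·R2: [0, 0, 15/2, 3/2, 15/2]
R4 ← R4 − R3: [0, 0, 0, 0, 0]
R6 ← R6 + (6)·R3: [0, 0, 0, 0, 0]
3 nonzero rows, so rank(T) = 3.
T has 5 columns; by rank–nullity, nullity = 5 − 3 = 2.

2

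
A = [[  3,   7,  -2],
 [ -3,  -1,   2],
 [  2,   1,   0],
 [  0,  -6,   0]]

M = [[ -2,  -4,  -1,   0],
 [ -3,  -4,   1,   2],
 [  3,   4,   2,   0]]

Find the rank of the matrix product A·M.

3

First compute AM:
[[-33, -48,   0,  14],
 [ 15,  24,   6,  -2],
 [ -7, -12,  -1,   2],
 [ 18,  24,  -6, -12]]
Now row reduce the product.
R2 ← R2 + (5/11)·R1: [0, 24/11, 6, 48/11]
R3 ← R3 − (7/33)·R1: [0, -20/11, -1, -32/33]
R4 ← R4 + (6/11)·R1: [0, -24/11, -6, -48/11]
R3 ← R3 + (5/6)·R2: [0, 0, 4, 8/3]
R4 ← R4 + R2: [0, 0, 0, 0]
3 nonzero rows, so rank(AM) = 3.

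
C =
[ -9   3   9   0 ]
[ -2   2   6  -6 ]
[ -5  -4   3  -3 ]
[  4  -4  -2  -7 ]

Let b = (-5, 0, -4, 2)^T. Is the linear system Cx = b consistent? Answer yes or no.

Row reduce the augmented matrix [C | b].
R2 ← R2 − (2/9)·R1: [0, 4/3, 4, -6, 10/9]
R3 ← R3 − (5/9)·R1: [0, -17/3, -2, -3, -11/9]
R4 ← R4 + (4/9)·R1: [0, -8/3, 2, -7, -2/9]
R3 ← R3 + (17/4)·R2: [0, 0, 15, -57/2, 7/2]
R4 ← R4 + (2)·R2: [0, 0, 10, -19, 2]
R4 ← R4 − (2/3)·R3: [0, 0, 0, 0, -1/3]
The echelon form has 4 nonzero rows; the last pivot sits in the augmented column, so rank(C) = 3 but rank([C|b]) = 4.
Since the ranks differ, the system is inconsistent.

no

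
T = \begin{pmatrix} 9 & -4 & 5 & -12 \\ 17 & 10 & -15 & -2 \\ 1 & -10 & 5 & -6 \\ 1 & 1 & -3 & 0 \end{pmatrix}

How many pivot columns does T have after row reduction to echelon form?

4

Row reduce to echelon form.
R2 ← R2 − (17/9)·R1: [0, 158/9, -220/9, 62/3]
R3 ← R3 − (1/9)·R1: [0, -86/9, 40/9, -14/3]
R4 ← R4 − (1/9)·R1: [0, 13/9, -32/9, 4/3]
R3 ← R3 + (43/79)·R2: [0, 0, -700/79, 520/79]
R4 ← R4 − (13/158)·R2: [0, 0, -122/79, -29/79]
R4 ← R4 − (61/350)·R3: [0, 0, 0, -53/35]
Echelon form has 4 nonzero rows, so rank(T) = 4.
Each nonzero row contributes one pivot column: 4 pivot columns.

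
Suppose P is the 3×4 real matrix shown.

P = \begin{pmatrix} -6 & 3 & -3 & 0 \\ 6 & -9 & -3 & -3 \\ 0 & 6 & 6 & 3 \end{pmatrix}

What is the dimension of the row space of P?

Row reduce to echelon form.
R2 ← R2 + R1: [0, -6, -6, -3]
R3 ← R3 + R2: [0, 0, 0, 0]
Echelon form has 2 nonzero rows, so rank(P) = 2.
The row space has dimension equal to the rank: 2.

2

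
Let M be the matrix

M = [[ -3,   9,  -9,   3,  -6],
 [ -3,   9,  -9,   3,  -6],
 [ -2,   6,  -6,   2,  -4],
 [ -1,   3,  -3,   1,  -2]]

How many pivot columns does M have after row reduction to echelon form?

1

Row reduce to echelon form.
R2 ← R2 − R1: [0, 0, 0, 0, 0]
R3 ← R3 − (2/3)·R1: [0, 0, 0, 0, 0]
R4 ← R4 − (1/3)·R1: [0, 0, 0, 0, 0]
Echelon form has 1 nonzero row, so rank(M) = 1.
Each nonzero row contributes one pivot column: 1 pivot columns.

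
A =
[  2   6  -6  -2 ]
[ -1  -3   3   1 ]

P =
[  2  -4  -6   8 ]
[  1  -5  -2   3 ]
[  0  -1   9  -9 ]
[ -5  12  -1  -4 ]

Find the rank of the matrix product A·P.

1

First compute AP:
[[ 20, -56, -76,  96],
 [-10,  28,  38, -48]]
Now row reduce the product.
R2 ← R2 + (1/2)·R1: [0, 0, 0, 0]
1 nonzero row, so rank(AP) = 1.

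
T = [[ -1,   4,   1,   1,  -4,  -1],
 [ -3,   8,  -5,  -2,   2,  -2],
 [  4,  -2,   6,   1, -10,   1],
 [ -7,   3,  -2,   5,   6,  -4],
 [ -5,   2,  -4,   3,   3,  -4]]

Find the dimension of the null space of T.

1

Row reduce to echelon form.
R2 ← R2 − (3)·R1: [0, -4, -8, -5, 14, 1]
R3 ← R3 + (4)·R1: [0, 14, 10, 5, -26, -3]
R4 ← R4 − (7)·R1: [0, -25, -9, -2, 34, 3]
R5 ← R5 − (5)·R1: [0, -18, -9, -2, 23, 1]
R3 ← R3 + (7/2)·R2: [0, 0, -18, -25/2, 23, 1/2]
R4 ← R4 − (25/4)·R2: [0, 0, 41, 117/4, -107/2, -13/4]
R5 ← R5 − (9/2)·R2: [0, 0, 27, 41/2, -40, -7/2]
R4 ← R4 + (41/18)·R3: [0, 0, 0, 7/9, -10/9, -19/9]
R5 ← R5 + (3/2)·R3: [0, 0, 0, 7/4, -11/2, -11/4]
R5 ← R5 − (9/4)·R4: [0, 0, 0, 0, -3, 2]
5 nonzero rows, so rank(T) = 5.
T has 6 columns; by rank–nullity, nullity = 6 − 5 = 1.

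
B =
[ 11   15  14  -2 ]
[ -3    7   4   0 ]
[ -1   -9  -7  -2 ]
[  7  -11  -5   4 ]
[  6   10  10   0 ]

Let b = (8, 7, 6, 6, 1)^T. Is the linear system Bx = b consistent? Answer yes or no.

no

Row reduce the augmented matrix [B | b].
R2 ← R2 + (3/11)·R1: [0, 122/11, 86/11, -6/11, 101/11]
R3 ← R3 + (1/11)·R1: [0, -84/11, -63/11, -24/11, 74/11]
R4 ← R4 − (7/11)·R1: [0, -226/11, -153/11, 58/11, 10/11]
R5 ← R5 − (6/11)·R1: [0, 20/11, 26/11, 12/11, -37/11]
R3 ← R3 + (42/61)·R2: [0, 0, -21/61, -156/61, 796/61]
R4 ← R4 + (113/61)·R2: [0, 0, 35/61, 260/61, 1093/61]
R5 ← R5 − (10/61)·R2: [0, 0, 66/61, 72/61, -297/61]
R4 ← R4 + (5/3)·R3: [0, 0, 0, 0, 119/3]
R5 ← R5 + (22/7)·R3: [0, 0, 0, -48/7, 253/7]
Swap R4 ↔ R5
The echelon form has 5 nonzero rows; the last pivot sits in the augmented column, so rank(B) = 4 but rank([B|b]) = 5.
Since the ranks differ, the system is inconsistent.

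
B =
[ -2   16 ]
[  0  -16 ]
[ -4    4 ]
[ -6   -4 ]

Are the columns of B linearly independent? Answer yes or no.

Row reduce B to echelon form.
R3 ← R3 − (2)·R1: [0, -28]
R4 ← R4 − (3)·R1: [0, -52]
R3 ← R3 − (7/4)·R2: [0, 0]
R4 ← R4 − (13/4)·R2: [0, 0]
2 pivots among 2 columns.
Every column is a pivot column, so the columns are linearly independent.

yes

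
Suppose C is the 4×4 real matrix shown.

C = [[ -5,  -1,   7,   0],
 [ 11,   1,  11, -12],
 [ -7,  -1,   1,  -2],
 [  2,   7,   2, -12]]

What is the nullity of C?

Row reduce to echelon form.
R2 ← R2 + (11/5)·R1: [0, -6/5, 132/5, -12]
R3 ← R3 − (7/5)·R1: [0, 2/5, -44/5, -2]
R4 ← R4 + (2/5)·R1: [0, 33/5, 24/5, -12]
R3 ← R3 + (1/3)·R2: [0, 0, 0, -6]
R4 ← R4 + (11/2)·R2: [0, 0, 150, -78]
Swap R3 ↔ R4
4 nonzero rows, so rank(C) = 4.
C has 4 columns; by rank–nullity, nullity = 4 − 4 = 0.

0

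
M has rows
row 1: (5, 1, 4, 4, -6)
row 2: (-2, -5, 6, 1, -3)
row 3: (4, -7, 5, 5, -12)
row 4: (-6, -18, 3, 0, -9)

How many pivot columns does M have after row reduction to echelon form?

3

Row reduce to echelon form.
R2 ← R2 + (2/5)·R1: [0, -23/5, 38/5, 13/5, -27/5]
R3 ← R3 − (4/5)·R1: [0, -39/5, 9/5, 9/5, -36/5]
R4 ← R4 + (6/5)·R1: [0, -84/5, 39/5, 24/5, -81/5]
R3 ← R3 − (39/23)·R2: [0, 0, -255/23, -60/23, 45/23]
R4 ← R4 − (84/23)·R2: [0, 0, -459/23, -108/23, 81/23]
R4 ← R4 − (9/5)·R3: [0, 0, 0, 0, 0]
Echelon form has 3 nonzero rows, so rank(M) = 3.
Each nonzero row contributes one pivot column: 3 pivot columns.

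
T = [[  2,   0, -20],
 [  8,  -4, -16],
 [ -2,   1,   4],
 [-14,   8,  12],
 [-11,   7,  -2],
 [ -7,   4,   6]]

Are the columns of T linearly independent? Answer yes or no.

no

Row reduce T to echelon form.
R2 ← R2 − (4)·R1: [0, -4, 64]
R3 ← R3 + R1: [0, 1, -16]
R4 ← R4 + (7)·R1: [0, 8, -128]
R5 ← R5 + (11/2)·R1: [0, 7, -112]
R6 ← R6 + (7/2)·R1: [0, 4, -64]
R3 ← R3 + (1/4)·R2: [0, 0, 0]
R4 ← R4 + (2)·R2: [0, 0, 0]
R5 ← R5 + (7/4)·R2: [0, 0, 0]
R6 ← R6 + R2: [0, 0, 0]
2 pivots among 3 columns.
Only 2 < 3 pivot columns, so the columns are linearly dependent.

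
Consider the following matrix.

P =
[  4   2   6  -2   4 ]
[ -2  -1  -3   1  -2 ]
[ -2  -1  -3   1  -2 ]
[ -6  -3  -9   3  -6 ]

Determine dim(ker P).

4

Row reduce to echelon form.
R2 ← R2 + (1/2)·R1: [0, 0, 0, 0, 0]
R3 ← R3 + (1/2)·R1: [0, 0, 0, 0, 0]
R4 ← R4 + (3/2)·R1: [0, 0, 0, 0, 0]
1 nonzero row, so rank(P) = 1.
P has 5 columns; by rank–nullity, nullity = 5 − 1 = 4.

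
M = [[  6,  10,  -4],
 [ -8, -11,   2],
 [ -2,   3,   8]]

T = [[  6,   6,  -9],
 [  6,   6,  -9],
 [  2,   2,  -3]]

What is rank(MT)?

1

First compute MT:
[[ 88,  88, -132],
 [-110, -110, 165],
 [ 22,  22, -33]]
Now row reduce the product.
R2 ← R2 + (5/4)·R1: [0, 0, 0]
R3 ← R3 − (1/4)·R1: [0, 0, 0]
1 nonzero row, so rank(MT) = 1.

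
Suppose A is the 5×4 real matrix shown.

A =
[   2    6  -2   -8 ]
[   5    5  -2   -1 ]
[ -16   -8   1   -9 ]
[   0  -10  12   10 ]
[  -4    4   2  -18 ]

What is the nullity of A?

Row reduce to echelon form.
R2 ← R2 − (5/2)·R1: [0, -10, 3, 19]
R3 ← R3 + (8)·R1: [0, 40, -15, -73]
R5 ← R5 + (2)·R1: [0, 16, -2, -34]
R3 ← R3 + (4)·R2: [0, 0, -3, 3]
R4 ← R4 − R2: [0, 0, 9, -9]
R5 ← R5 + (8/5)·R2: [0, 0, 14/5, -18/5]
R4 ← R4 + (3)·R3: [0, 0, 0, 0]
R5 ← R5 + (14/15)·R3: [0, 0, 0, -4/5]
Swap R4 ↔ R5
4 nonzero rows, so rank(A) = 4.
A has 4 columns; by rank–nullity, nullity = 4 − 4 = 0.

0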